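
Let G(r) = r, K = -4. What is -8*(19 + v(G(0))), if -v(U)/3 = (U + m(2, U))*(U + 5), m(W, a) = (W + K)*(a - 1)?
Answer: 88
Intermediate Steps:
m(W, a) = (-1 + a)*(-4 + W) (m(W, a) = (W - 4)*(a - 1) = (-4 + W)*(-1 + a) = (-1 + a)*(-4 + W))
v(U) = -3*(2 - U)*(5 + U) (v(U) = -3*(U + (4 - 1*2 - 4*U + 2*U))*(U + 5) = -3*(U + (4 - 2 - 4*U + 2*U))*(5 + U) = -3*(U + (2 - 2*U))*(5 + U) = -3*(2 - U)*(5 + U))
-8*(19 + v(G(0))) = -8*(19 + (-30 + 3*0**2 + 9*0)) = -8*(19 + (-30 + 3*0 + 0)) = -8*(19 + (-30 + 0 + 0)) = -8*(19 - 30) = -8*(-11) = 88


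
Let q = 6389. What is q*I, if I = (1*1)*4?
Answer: 25556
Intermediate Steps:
I = 4 (I = 1*4 = 4)
q*I = 6389*4 = 25556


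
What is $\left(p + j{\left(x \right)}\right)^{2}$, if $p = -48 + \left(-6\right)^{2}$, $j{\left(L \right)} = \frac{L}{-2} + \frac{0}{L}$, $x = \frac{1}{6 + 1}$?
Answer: $\frac{28561}{196} \approx 145.72$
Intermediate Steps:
$x = \frac{1}{7} \approx 0.14286$
$j{\left(L \right)} = - \frac{L}{2}$ ($j{\left(L \right)} = L \left(- \frac{1}{2}\right) + 0 = - \frac{L}{2} + 0 = - \frac{L}{2}$)
$p = -12$ ($p = -48 + 36 = -12$)
$\left(p + j{\left(x \right)}\right)^{2} = \left(-12 - \frac{1}{14}\right)^{2} = \left(- \frac{169}{14}\right)^{2} = \frac{28561}{196}$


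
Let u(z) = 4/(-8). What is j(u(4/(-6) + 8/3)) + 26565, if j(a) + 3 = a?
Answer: 53123/2 ≈ 26562.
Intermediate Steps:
u(z) = -½ (u(z) = 4*(-⅛) = -½)
j(a) = -3 + a
j(u(4/(-6) + 8/3)) + 26565 = (-3 - ½) + 26565 = -7/2 + 26565 = 53123/2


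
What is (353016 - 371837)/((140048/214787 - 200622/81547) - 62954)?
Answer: 329654247138469/1102685805477764 ≈ 0.29896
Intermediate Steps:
(353016 - 371837)/((140048/214787 - 200622/81547) - 62954) = -18821/((140048*(1/214787) - 200622*1/81547) - 62954) = -18821/((140048/214787 - 200622/81547) - 62954) = -18821/(-31670503258/17515235489 - 62954) = -18821/(-1102685805477764/17515235489) = -18821*(-17515235489/1102685805477764) = 329654247138469/1102685805477764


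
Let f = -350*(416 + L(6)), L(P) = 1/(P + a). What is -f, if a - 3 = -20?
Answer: 1601250/11 ≈ 1.4557e+5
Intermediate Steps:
a = -17 (a = 3 - 20 = -17)
L(P) = 1/(-17 + P) (L(P) = 1/(P - 17) = 1/(-17 + P))
f = -1601250/11 (f = -350*(416 + 1/(-17 + 6)) = -350*(416 + 1/(-11)) = -350*(416 - 1/11) = -350*4575/11 = -1601250/11 ≈ -1.4557e+5)
-f = -1*(-1601250/11) = 1601250/11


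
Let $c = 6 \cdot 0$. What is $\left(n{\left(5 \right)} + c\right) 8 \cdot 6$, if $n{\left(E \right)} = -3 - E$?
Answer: $-384$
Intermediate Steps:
$c = 0$
$\left(n{\left(5 \right)} + c\right) 8 \cdot 6 = \left(\left(-3 - 5\right) + 0\right) 8 \cdot 6 = \left(\left(-3 - 5\right) + 0\right) 48 = \left(-8 + 0\right) 48 = \left(-8\right) 48 = -384$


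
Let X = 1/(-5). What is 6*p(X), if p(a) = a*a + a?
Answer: -24/25 ≈ -0.96000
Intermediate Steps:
X = -1/5 ≈ -0.20000
p(a) = a + a**2 (p(a) = a**2 + a = a + a**2)
6*p(X) = 6*(-(1 - 1/5)/5) = 6*(-1/5*4/5) = 6*(-4/25) = -24/25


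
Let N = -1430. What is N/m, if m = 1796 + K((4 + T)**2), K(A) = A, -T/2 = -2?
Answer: -143/186 ≈ -0.76882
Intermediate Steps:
T = 4 (T = -2*(-2) = 4)
m = 1860 (m = 1796 + (4 + 4)**2 = 1796 + 8**2 = 1796 + 64 = 1860)
N/m = -1430/1860 = -1430*1/1860 = -143/186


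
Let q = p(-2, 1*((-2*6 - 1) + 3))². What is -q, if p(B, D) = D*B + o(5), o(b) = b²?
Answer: -2025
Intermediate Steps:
p(B, D) = 25 + B*D (p(B, D) = D*B + 5² = B*D + 25 = 25 + B*D)
q = 2025 (q = (25 - 2*((-2*6 - 1) + 3))² = (25 - 2*((-12 - 1) + 3))² = (25 - 2*(-13 + 3))² = (25 - 2*(-10))² = (25 + 20)² = 45² = 2025)
-q = -1*2025 = -2025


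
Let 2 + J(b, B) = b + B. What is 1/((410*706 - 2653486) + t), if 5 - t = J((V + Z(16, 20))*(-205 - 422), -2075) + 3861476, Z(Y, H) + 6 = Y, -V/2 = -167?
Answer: -1/6007732 ≈ -1.6645e-7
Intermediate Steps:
V = 334 (V = -2*(-167) = 334)
Z(Y, H) = -6 + Y
J(b, B) = -2 + B + b (J(b, B) = -2 + (b + B) = -2 + (B + b) = -2 + B + b)
t = -3643706 (t = 5 - ((-2 - 2075 + (334 + (-6 + 16))*(-205 - 422)) + 3861476) = 5 - ((-2 - 2075 + (334 + 10)*(-627)) + 3861476) = 5 - ((-2 - 2075 + 344*(-627)) + 3861476) = 5 - ((-2 - 2075 - 215688) + 3861476) = 5 - (-217765 + 3861476) = 5 - 1*3643711 = 5 - 3643711 = -3643706)
1/((410*706 - 2653486) + t) = 1/((410*706 - 2653486) - 3643706) = 1/((289460 - 2653486) - 3643706) = 1/(-2364026 - 3643706) = 1/(-6007732) = -1/6007732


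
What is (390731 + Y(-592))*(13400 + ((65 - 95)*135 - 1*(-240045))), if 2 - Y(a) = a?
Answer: 97594498375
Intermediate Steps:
Y(a) = 2 - a
(390731 + Y(-592))*(13400 + ((65 - 95)*135 - 1*(-240045))) = (390731 + (2 - 1*(-592)))*(13400 + ((65 - 95)*135 - 1*(-240045))) = (390731 + (2 + 592))*(13400 + (-30*135 + 240045)) = (390731 + 594)*(13400 + (-4050 + 240045)) = 391325*(13400 + 235995) = 391325*249395 = 97594498375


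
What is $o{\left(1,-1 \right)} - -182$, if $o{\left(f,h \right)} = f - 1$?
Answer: $182$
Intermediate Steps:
$o{\left(f,h \right)} = -1 + f$
$o{\left(1,-1 \right)} - -182 = \left(-1 + 1\right) - -182 = 0 + 182 = 182$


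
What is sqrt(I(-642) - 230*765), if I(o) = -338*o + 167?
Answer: sqrt(41213) ≈ 203.01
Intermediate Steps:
I(o) = 167 - 338*o
sqrt(I(-642) - 230*765) = sqrt((167 - 338*(-642)) - 230*765) = sqrt((167 + 216996) - 175950) = sqrt(217163 - 175950) = sqrt(41213)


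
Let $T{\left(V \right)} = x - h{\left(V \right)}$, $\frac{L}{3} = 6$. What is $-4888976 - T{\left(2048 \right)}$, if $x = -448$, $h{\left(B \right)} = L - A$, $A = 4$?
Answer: $-4888514$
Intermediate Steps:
$L = 18$ ($L = 3 \cdot 6 = 18$)
$h{\left(B \right)} = 14$ ($h{\left(B \right)} = 18 - 4 = 14$)
$T{\left(V \right)} = -462$ ($T{\left(V \right)} = -448 - 14 = -462$)
$-4888976 - T{\left(2048 \right)} = -4888976 - -462 = -4888976 + 462 = -4888514$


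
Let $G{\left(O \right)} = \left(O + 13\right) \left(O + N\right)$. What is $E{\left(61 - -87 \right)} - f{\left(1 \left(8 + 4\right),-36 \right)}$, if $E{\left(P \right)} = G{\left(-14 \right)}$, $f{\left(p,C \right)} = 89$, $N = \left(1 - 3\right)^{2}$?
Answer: $-79$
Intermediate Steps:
$N = 4$ ($N = \left(-2\right)^{2} = 4$)
$G{\left(O \right)} = \left(4 + O\right) \left(13 + O\right)$ ($G{\left(O \right)} = \left(O + 13\right) \left(O + 4\right) = \left(13 + O\right) \left(4 + O\right) = \left(4 + O\right) \left(13 + O\right)$)
$E{\left(P \right)} = 10$ ($E{\left(P \right)} = 52 + \left(-14\right)^{2} + 17 \left(-14\right) = 52 + 196 - 238 = 10$)
$E{\left(61 - -87 \right)} - f{\left(1 \left(8 + 4\right),-36 \right)} = 10 - 89 = -79$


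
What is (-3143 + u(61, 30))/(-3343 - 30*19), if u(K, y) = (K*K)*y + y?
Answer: -108517/3913 ≈ -27.732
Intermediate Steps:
u(K, y) = y + y*K² (u(K, y) = K²*y + y = y*K² + y = y + y*K²)
(-3143 + u(61, 30))/(-3343 - 30*19) = (-3143 + 30*(1 + 61²))/(-3343 - 30*19) = (-3143 + 30*(1 + 3721))/(-3343 - 570) = (-3143 + 30*3722)/(-3913) = (-3143 + 111660)*(-1/3913) = 108517*(-1/3913) = -108517/3913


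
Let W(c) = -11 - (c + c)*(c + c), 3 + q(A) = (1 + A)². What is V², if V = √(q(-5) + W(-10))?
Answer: -398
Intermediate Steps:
q(A) = -3 + (1 + A)²
W(c) = -11 - 4*c² (W(c) = -11 - 2*c*2*c = -11 - 4*c²)
V = I*√398 (V = √((-3 + (1 - 5)²) + (-11 - 4*(-10)²)) = √((-3 + (-4)²) + (-11 - 4*100)) = √((-3 + 16) + (-11 - 400)) = √(13 - 411) = √(-398) = I*√398 ≈ 19.95*I)
V² = (I*√398)² = -398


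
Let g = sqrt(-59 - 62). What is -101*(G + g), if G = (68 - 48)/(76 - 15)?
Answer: -2020/61 - 1111*I ≈ -33.115 - 1111.0*I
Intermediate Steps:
G = 20/61 ≈ 0.32787
g = 11*I (g = sqrt(-121) = 11*I ≈ 11.0*I)
-101*(G + g) = -101*(20/61 + 11*I) = -2020/61 - 1111*I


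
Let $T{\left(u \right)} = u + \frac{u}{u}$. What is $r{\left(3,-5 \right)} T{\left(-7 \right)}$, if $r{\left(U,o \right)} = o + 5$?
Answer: $0$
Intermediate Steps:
$r{\left(U,o \right)} = 5 + o$
$T{\left(u \right)} = 1 + u$ ($T{\left(u \right)} = u + 1 = 1 + u$)
$r{\left(3,-5 \right)} T{\left(-7 \right)} = \left(5 - 5\right) \left(1 - 7\right) = 0 \left(-6\right) = 0$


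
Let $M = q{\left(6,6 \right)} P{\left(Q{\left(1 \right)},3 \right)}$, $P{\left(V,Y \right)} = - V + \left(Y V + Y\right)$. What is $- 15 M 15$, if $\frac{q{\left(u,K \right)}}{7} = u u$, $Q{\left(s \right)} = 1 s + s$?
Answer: $-396900$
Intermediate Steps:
$Q{\left(s \right)} = 2 s$ ($Q{\left(s \right)} = s + s = 2 s$)
$P{\left(V,Y \right)} = Y - V + V Y$ ($P{\left(V,Y \right)} = - V + \left(V Y + Y\right) = - V + \left(Y + V Y\right) = Y - V + V Y$)
$q{\left(u,K \right)} = 7 u^{2}$ ($q{\left(u,K \right)} = 7 u u = 7 u^{2}$)
$M = 1764$ ($M = 7 \cdot 6^{2} \left(3 - 2 \cdot 1 + 2 \cdot 1 \cdot 3\right) = 7 \cdot 36 \left(3 - 2 + 2 \cdot 3\right) = 252 \left(3 - 2 + 6\right) = 252 \cdot 7 = 1764$)
$- 15 M 15 = \left(-15\right) 1764 \cdot 15 = \left(-26460\right) 15 = -396900$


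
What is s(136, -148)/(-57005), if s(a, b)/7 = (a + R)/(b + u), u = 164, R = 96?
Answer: -203/114010 ≈ -0.0017805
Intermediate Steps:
s(a, b) = 7*(96 + a)/(164 + b) (s(a, b) = 7*((a + 96)/(b + 164)) = 7*((96 + a)/(164 + b)) = 7*(96 + a)/(164 + b))
s(136, -148)/(-57005) = (7*(96 + 136)/(164 - 148))/(-57005) = (7*232/16)*(-1/57005) = (7*(1/16)*232)*(-1/57005) = (203/2)*(-1/57005) = -203/114010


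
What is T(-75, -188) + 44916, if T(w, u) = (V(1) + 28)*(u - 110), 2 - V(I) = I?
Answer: 36274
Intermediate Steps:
V(I) = 2 - I
T(w, u) = -3190 + 29*u (T(w, u) = ((2 - 1*1) + 28)*(u - 110) = ((2 - 1) + 28)*(-110 + u) = (1 + 28)*(-110 + u) = 29*(-110 + u) = -3190 + 29*u)
T(-75, -188) + 44916 = (-3190 + 29*(-188)) + 44916 = (-3190 - 5452) + 44916 = -8642 + 44916 = 36274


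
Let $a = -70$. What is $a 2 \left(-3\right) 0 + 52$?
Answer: $52$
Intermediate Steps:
$a 2 \left(-3\right) 0 + 52 = - 70 \cdot 2 \left(-3\right) 0 + 52 = - 70 \left(\left(-6\right) 0\right) + 52 = \left(-70\right) 0 + 52 = 0 + 52 = 52$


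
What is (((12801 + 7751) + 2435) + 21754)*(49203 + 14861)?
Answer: 2866287424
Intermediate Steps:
(((12801 + 7751) + 2435) + 21754)*(49203 + 14861) = ((20552 + 2435) + 21754)*64064 = (22987 + 21754)*64064 = 44741*64064 = 2866287424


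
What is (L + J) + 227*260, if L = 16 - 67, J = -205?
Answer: 58764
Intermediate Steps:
L = -51
(L + J) + 227*260 = (-51 - 205) + 227*260 = -256 + 59020 = 58764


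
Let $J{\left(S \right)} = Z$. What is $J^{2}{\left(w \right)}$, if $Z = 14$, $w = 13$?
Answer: $196$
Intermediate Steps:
$J{\left(S \right)} = 14$
$J^{2}{\left(w \right)} = 14^{2} = 196$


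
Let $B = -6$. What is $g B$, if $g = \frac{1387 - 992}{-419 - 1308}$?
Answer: $\frac{2370}{1727} \approx 1.3723$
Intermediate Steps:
$g = - \frac{395}{1727}$ ($g = \frac{395}{-1727} = 395 \left(- \frac{1}{1727}\right) = - \frac{395}{1727} \approx -0.22872$)
$g B = \left(- \frac{395}{1727}\right) \left(-6\right) = \frac{2370}{1727}$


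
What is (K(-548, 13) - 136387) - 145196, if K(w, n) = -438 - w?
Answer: -281473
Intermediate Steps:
(K(-548, 13) - 136387) - 145196 = ((-438 - 1*(-548)) - 136387) - 145196 = ((-438 + 548) - 136387) - 145196 = (110 - 136387) - 145196 = -136277 - 145196 = -281473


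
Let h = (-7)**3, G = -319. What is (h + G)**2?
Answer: 438244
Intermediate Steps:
h = -343
(h + G)**2 = (-343 - 319)**2 = (-662)**2 = 438244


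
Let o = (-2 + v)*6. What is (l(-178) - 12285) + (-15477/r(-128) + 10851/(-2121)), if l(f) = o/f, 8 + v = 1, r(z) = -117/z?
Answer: -71710492177/2453997 ≈ -29222.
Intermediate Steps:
v = -7 (v = -8 + 1 = -7)
o = -54 (o = (-2 - 7)*6 = -9*6 = -54)
l(f) = -54/f
(l(-178) - 12285) + (-15477/r(-128) + 10851/(-2121)) = (-54/(-178) - 12285) + (-15477/((-117/(-128))) + 10851/(-2121)) = (-54*(-1/178) - 12285) + (-15477/((-117*(-1/128))) + 10851*(-1/2121)) = (27/89 - 12285) + (-15477/117/128 - 3617/707) = -1093338/89 + (-15477*128/117 - 3617/707) = -1093338/89 + (-660352/39 - 3617/707) = -1093338/89 - 467009927/27573 = -71710492177/2453997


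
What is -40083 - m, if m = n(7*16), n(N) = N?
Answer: -40195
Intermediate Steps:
m = 112 (m = 7*16 = 112)
-40083 - m = -40083 - 1*112 = -40083 - 112 = -40195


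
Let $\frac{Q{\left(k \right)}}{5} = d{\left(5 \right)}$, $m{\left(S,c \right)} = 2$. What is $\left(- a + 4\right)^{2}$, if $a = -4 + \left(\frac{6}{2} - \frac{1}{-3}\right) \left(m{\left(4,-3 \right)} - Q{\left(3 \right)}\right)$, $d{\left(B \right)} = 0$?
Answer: $\frac{16}{9} \approx 1.7778$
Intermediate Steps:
$Q{\left(k \right)} = 0$ ($Q{\left(k \right)} = 5 \cdot 0 = 0$)
$a = \frac{8}{3}$ ($a = -4 + \left(\frac{6}{2} - \frac{1}{-3}\right) \left(2 - 0\right) = -4 + \left(6 \cdot \frac{1}{2} - - \frac{1}{3}\right) \left(2 + 0\right) = -4 + \left(3 + \frac{1}{3}\right) 2 = -4 + \frac{10}{3} \cdot 2 = -4 + \frac{20}{3} = \frac{8}{3} \approx 2.6667$)
$\left(- a + 4\right)^{2} = \left(\left(-1\right) \frac{8}{3} + 4\right)^{2} = \left(- \frac{8}{3} + 4\right)^{2} = \left(\frac{4}{3}\right)^{2} = \frac{16}{9}$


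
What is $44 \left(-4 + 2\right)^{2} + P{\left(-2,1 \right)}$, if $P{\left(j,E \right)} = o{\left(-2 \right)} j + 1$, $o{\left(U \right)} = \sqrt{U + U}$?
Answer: $177 - 4 i \approx 177.0 - 4.0 i$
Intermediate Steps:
$o{\left(U \right)} = \sqrt{2} \sqrt{U}$ ($o{\left(U \right)} = \sqrt{2 U} = \sqrt{2} \sqrt{U}$)
$P{\left(j,E \right)} = 1 + 2 i j$ ($P{\left(j,E \right)} = \sqrt{2} \sqrt{-2} j + 1 = \sqrt{2} i \sqrt{2} j + 1 = 2 i j + 1 = 1 + 2 i j$)
$44 \left(-4 + 2\right)^{2} + P{\left(-2,1 \right)} = 44 \left(-4 + 2\right)^{2} + \left(1 + 2 i \left(-2\right)\right) = 44 \left(-2\right)^{2} + \left(1 - 4 i\right) = 44 \cdot 4 + \left(1 - 4 i\right) = 176 + \left(1 - 4 i\right) = 177 - 4 i$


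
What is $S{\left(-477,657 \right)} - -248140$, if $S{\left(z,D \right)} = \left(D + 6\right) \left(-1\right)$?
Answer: $247477$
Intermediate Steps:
$S{\left(z,D \right)} = -6 - D$ ($S{\left(z,D \right)} = \left(6 + D\right) \left(-1\right) = -6 - D$)
$S{\left(-477,657 \right)} - -248140 = \left(-6 - 657\right) - -248140 = \left(-6 - 657\right) + 248140 = -663 + 248140 = 247477$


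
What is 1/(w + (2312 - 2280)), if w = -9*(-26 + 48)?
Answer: -1/166 ≈ -0.0060241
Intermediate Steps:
w = -198 (w = -9*22 = -198)
1/(w + (2312 - 2280)) = 1/(-198 + (2312 - 2280)) = 1/(-198 + 32) = 1/(-166) = -1/166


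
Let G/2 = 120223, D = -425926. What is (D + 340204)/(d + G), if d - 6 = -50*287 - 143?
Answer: -85722/225959 ≈ -0.37937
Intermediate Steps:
d = -14487 (d = 6 + (-50*287 - 143) = 6 + (-14350 - 143) = 6 - 14493 = -14487)
G = 240446 (G = 2*120223 = 240446)
(D + 340204)/(d + G) = (-425926 + 340204)/(-14487 + 240446) = -85722/225959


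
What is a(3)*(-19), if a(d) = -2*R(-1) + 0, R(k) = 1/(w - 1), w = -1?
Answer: -19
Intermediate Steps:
R(k) = -½ (R(k) = 1/(-1 - 1) = 1/(-2) = -½)
a(d) = 1 (a(d) = -2*(-½) + 0 = 1 + 0 = 1)
a(3)*(-19) = 1*(-19) = -19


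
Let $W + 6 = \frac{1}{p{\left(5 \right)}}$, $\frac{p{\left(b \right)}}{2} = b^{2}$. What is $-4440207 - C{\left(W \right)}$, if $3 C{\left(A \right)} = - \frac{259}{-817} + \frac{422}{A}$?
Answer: $- \frac{3253984098484}{732849} \approx -4.4402 \cdot 10^{6}$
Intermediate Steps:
$p{\left(b \right)} = 2 b^{2}$
$W = - \frac{299}{50}$ ($W = -6 + \frac{1}{2 \cdot 5^{2}} = -6 + \frac{1}{2 \cdot 25} = -6 + \frac{1}{50} = - \frac{299}{50} \approx -5.98$)
$C{\left(A \right)} = \frac{259}{2451} + \frac{422}{3 A}$ ($C{\left(A \right)} = \frac{- \frac{259}{-817} + \frac{422}{A}}{3} = \frac{\left(-259\right) \left(- \frac{1}{817}\right) + \frac{422}{A}}{3} = \frac{\frac{259}{817} + \frac{422}{A}}{3} = \frac{259}{2451} + \frac{422}{3 A}$)
$-4440207 - C{\left(W \right)} = -4440207 - \frac{344774 + 259 \left(- \frac{299}{50}\right)}{2451 \left(- \frac{299}{50}\right)} = -4440207 - \frac{1}{2451} \left(- \frac{50}{299}\right) \left(344774 - \frac{77441}{50}\right) = -4440207 - \frac{1}{2451} \left(- \frac{50}{299}\right) \frac{17161259}{50} = -4440207 - - \frac{17161259}{732849} = -4440207 + \frac{17161259}{732849} = - \frac{3253984098484}{732849}$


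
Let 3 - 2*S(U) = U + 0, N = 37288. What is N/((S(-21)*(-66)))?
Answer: -4661/99 ≈ -47.081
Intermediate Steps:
S(U) = 3/2 - U/2 (S(U) = 3/2 - (U + 0)/2 = 3/2 - U/2)
N/((S(-21)*(-66))) = 37288/(((3/2 - ½*(-21))*(-66))) = 37288/(((3/2 + 21/2)*(-66))) = 37288/((12*(-66))) = 37288/(-792) = 37288*(-1/792) = -4661/99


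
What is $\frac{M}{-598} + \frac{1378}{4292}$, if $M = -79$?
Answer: $\frac{145389}{320827} \approx 0.45317$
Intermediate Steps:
$\frac{M}{-598} + \frac{1378}{4292} = - \frac{79}{-598} + \frac{1378}{4292} = \left(-79\right) \left(- \frac{1}{598}\right) + 1378 \cdot \frac{1}{4292} = \frac{79}{598} + \frac{689}{2146} = \frac{145389}{320827}$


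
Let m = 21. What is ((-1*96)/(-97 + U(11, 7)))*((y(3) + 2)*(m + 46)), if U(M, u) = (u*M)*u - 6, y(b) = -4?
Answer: 3216/109 ≈ 29.505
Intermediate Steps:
U(M, u) = -6 + M*u² (U(M, u) = (M*u)*u - 6 = M*u² - 6 = -6 + M*u²)
((-1*96)/(-97 + U(11, 7)))*((y(3) + 2)*(m + 46)) = ((-1*96)/(-97 + (-6 + 11*7²)))*((-4 + 2)*(21 + 46)) = (-96/(-97 + (-6 + 11*49)))*(-2*67) = (-96/(-97 + (-6 + 539)))*(-134) = (-96/(-97 + 533))*(-134) = (-96/436)*(-134) = ((1/436)*(-96))*(-134) = -24/109*(-134) = 3216/109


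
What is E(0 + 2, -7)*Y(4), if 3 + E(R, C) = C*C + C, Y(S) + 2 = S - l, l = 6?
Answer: -156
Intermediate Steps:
Y(S) = -8 + S (Y(S) = -2 + (S - 1*6) = -2 + (S - 6) = -2 + (-6 + S) = -8 + S)
E(R, C) = -3 + C + C² (E(R, C) = -3 + (C*C + C) = -3 + (C² + C) = -3 + (C + C²) = -3 + C + C²)
E(0 + 2, -7)*Y(4) = (-3 - 7 + (-7)²)*(-8 + 4) = (-3 - 7 + 49)*(-4) = 39*(-4) = -156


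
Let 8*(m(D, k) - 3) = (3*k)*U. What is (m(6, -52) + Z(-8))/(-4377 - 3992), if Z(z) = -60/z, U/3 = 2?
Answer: 213/16738 ≈ 0.012726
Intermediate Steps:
U = 6 (U = 3*2 = 6)
m(D, k) = 3 + 9*k/4 (m(D, k) = 3 + ((3*k)*6)/8 = 3 + (18*k)/8 = 3 + 9*k/4)
(m(6, -52) + Z(-8))/(-4377 - 3992) = ((3 + (9/4)*(-52)) - 60/(-8))/(-4377 - 3992) = ((3 - 117) - 60*(-1/8))/(-8369) = (-114 + 15/2)*(-1/8369) = -213/2*(-1/8369) = 213/16738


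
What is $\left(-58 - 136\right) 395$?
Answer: $-76630$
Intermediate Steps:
$\left(-58 - 136\right) 395 = \left(-194\right) 395 = -76630$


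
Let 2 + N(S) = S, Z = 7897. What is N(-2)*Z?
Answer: -31588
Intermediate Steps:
N(S) = -2 + S
N(-2)*Z = (-2 - 2)*7897 = -4*7897 = -31588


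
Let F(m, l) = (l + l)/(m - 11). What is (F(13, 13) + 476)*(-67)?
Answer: -32763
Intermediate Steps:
F(m, l) = 2*l/(-11 + m) (F(m, l) = (2*l)/(-11 + m) = 2*l/(-11 + m))
(F(13, 13) + 476)*(-67) = (2*13/(-11 + 13) + 476)*(-67) = (2*13/2 + 476)*(-67) = (2*13*(½) + 476)*(-67) = (13 + 476)*(-67) = 489*(-67) = -32763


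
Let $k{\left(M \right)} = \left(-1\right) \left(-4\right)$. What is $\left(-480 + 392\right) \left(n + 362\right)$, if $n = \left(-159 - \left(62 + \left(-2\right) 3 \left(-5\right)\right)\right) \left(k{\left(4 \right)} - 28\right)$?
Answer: $-561968$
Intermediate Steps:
$k{\left(M \right)} = 4$
$n = 6024$ ($n = \left(-159 - \left(62 + \left(-2\right) 3 \left(-5\right)\right)\right) \left(4 - 28\right) = \left(-159 - \left(62 - -30\right)\right) \left(-24\right) = \left(-159 - 92\right) \left(-24\right) = \left(-251\right) \left(-24\right) = 6024$)
$\left(-480 + 392\right) \left(n + 362\right) = \left(-480 + 392\right) \left(6024 + 362\right) = \left(-88\right) 6386 = -561968$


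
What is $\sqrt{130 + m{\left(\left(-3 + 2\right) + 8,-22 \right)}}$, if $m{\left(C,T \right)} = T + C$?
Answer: $\sqrt{115} \approx 10.724$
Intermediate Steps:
$m{\left(C,T \right)} = C + T$
$\sqrt{130 + m{\left(\left(-3 + 2\right) + 8,-22 \right)}} = \sqrt{130 + \left(\left(\left(-3 + 2\right) + 8\right) - 22\right)} = \sqrt{130 + \left(\left(-1 + 8\right) - 22\right)} = \sqrt{130 + \left(7 - 22\right)} = \sqrt{130 - 15} = \sqrt{115}$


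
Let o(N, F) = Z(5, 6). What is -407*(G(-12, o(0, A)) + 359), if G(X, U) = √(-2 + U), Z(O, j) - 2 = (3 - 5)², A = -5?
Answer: -146927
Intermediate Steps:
Z(O, j) = 6 (Z(O, j) = 2 + (3 - 5)² = 2 + (-2)² = 2 + 4 = 6)
o(N, F) = 6
-407*(G(-12, o(0, A)) + 359) = -407*(√(-2 + 6) + 359) = -407*(√4 + 359) = -407*(2 + 359) = -407*361 = -146927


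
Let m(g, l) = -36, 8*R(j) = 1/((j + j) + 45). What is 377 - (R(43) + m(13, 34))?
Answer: 432823/1048 ≈ 413.00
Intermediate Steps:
R(j) = 1/(8*(45 + 2*j)) (R(j) = 1/(8*((j + j) + 45)) = 1/(8*(2*j + 45)) = 1/(8*(45 + 2*j)))
377 - (R(43) + m(13, 34)) = 377 - (1/(8*(45 + 2*43)) - 36) = 377 - (1/(8*(45 + 86)) - 36) = 377 - ((⅛)/131 - 36) = 377 - ((⅛)*(1/131) - 36) = 377 - (1/1048 - 36) = 377 - 1*(-37727/1048) = 377 + 37727/1048 = 432823/1048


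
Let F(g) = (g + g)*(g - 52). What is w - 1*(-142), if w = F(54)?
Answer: 358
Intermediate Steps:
F(g) = 2*g*(-52 + g) (F(g) = (2*g)*(-52 + g) = 2*g*(-52 + g))
w = 216 (w = 2*54*(-52 + 54) = 2*54*2 = 216)
w - 1*(-142) = 216 - 1*(-142) = 216 + 142 = 358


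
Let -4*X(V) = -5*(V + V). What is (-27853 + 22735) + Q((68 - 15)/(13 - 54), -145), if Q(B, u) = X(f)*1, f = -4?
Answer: -5128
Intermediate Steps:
X(V) = 5*V/2 (X(V) = -(-5)*(V + V)/4 = -(-5)*2*V/4 = -(-5)*V/2 = 5*V/2)
Q(B, u) = -10 (Q(B, u) = ((5/2)*(-4))*1 = -10*1 = -10)
(-27853 + 22735) + Q((68 - 15)/(13 - 54), -145) = (-27853 + 22735) - 10 = -5118 - 10 = -5128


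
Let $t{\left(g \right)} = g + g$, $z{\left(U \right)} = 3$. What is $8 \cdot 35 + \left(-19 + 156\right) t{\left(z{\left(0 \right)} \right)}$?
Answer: $1102$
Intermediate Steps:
$t{\left(g \right)} = 2 g$
$8 \cdot 35 + \left(-19 + 156\right) t{\left(z{\left(0 \right)} \right)} = 8 \cdot 35 + \left(-19 + 156\right) 2 \cdot 3 = 280 + 137 \cdot 6 = 280 + 822 = 1102$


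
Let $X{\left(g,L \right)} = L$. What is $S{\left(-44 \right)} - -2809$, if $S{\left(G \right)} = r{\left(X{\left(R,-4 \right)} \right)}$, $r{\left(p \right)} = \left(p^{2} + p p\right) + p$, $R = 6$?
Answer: $2837$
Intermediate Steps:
$r{\left(p \right)} = p + 2 p^{2}$ ($r{\left(p \right)} = \left(p^{2} + p^{2}\right) + p = 2 p^{2} + p = p + 2 p^{2}$)
$S{\left(G \right)} = 28$ ($S{\left(G \right)} = - 4 \left(1 + 2 \left(-4\right)\right) = - 4 \left(1 - 8\right) = \left(-4\right) \left(-7\right) = 28$)
$S{\left(-44 \right)} - -2809 = 28 - -2809 = 28 + 2809 = 2837$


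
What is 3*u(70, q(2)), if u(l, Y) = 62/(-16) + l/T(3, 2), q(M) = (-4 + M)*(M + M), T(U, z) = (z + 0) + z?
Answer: 327/8 ≈ 40.875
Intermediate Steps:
T(U, z) = 2*z (T(U, z) = z + z = 2*z)
q(M) = 2*M*(-4 + M) (q(M) = (-4 + M)*(2*M) = 2*M*(-4 + M))
u(l, Y) = -31/8 + l/4 (u(l, Y) = 62/(-16) + l/((2*2)) = 62*(-1/16) + l/4 = -31/8 + l*(¼) = -31/8 + l/4)
3*u(70, q(2)) = 3*(-31/8 + (¼)*70) = 3*(-31/8 + 35/2) = 3*(109/8) = 327/8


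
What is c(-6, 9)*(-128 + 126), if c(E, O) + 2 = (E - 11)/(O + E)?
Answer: 46/3 ≈ 15.333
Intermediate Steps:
c(E, O) = -2 + (-11 + E)/(E + O) (c(E, O) = -2 + (E - 11)/(O + E) = -2 + (-11 + E)/(E + O))
c(-6, 9)*(-128 + 126) = ((-11 - 1*(-6) - 2*9)/(-6 + 9))*(-128 + 126) = ((-11 + 6 - 18)/3)*(-2) = ((1/3)*(-23))*(-2) = -23/3*(-2) = 46/3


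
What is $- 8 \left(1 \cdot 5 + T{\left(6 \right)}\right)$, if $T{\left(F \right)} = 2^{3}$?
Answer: $-104$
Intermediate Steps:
$T{\left(F \right)} = 8$
$- 8 \left(1 \cdot 5 + T{\left(6 \right)}\right) = - 8 \left(1 \cdot 5 + 8\right) = - 8 \left(5 + 8\right) = \left(-8\right) 13 = -104$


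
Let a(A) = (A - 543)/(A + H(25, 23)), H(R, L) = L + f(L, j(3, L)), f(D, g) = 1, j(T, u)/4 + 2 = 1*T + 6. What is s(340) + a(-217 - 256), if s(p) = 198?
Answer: 89918/449 ≈ 200.26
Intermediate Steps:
j(T, u) = 16 + 4*T (j(T, u) = -8 + 4*(1*T + 6) = -8 + 4*(T + 6) = -8 + 4*(6 + T) = -8 + (24 + 4*T) = 16 + 4*T)
H(R, L) = 1 + L (H(R, L) = L + 1 = 1 + L)
a(A) = (-543 + A)/(24 + A) (a(A) = (A - 543)/(A + (1 + 23)) = (-543 + A)/(A + 24) = (-543 + A)/(24 + A))
s(340) + a(-217 - 256) = 198 + (-543 + (-217 - 256))/(24 + (-217 - 256)) = 198 + (-543 - 473)/(24 - 473) = 198 - 1016/(-449) = 198 - 1/449*(-1016) = 198 + 1016/449 = 89918/449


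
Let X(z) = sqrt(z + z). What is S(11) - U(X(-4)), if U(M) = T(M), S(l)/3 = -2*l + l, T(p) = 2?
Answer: -35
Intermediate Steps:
X(z) = sqrt(2)*sqrt(z) (X(z) = sqrt(2*z) = sqrt(2)*sqrt(z))
S(l) = -3*l (S(l) = 3*(-2*l + l) = 3*(-l) = -3*l)
U(M) = 2
S(11) - U(X(-4)) = -3*11 - 1*2 = -33 - 2 = -35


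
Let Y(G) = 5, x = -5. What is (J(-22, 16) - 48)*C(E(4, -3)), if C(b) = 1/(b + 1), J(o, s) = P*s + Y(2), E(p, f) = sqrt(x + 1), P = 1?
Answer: -27/5 + 54*I/5 ≈ -5.4 + 10.8*I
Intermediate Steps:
E(p, f) = 2*I (E(p, f) = sqrt(-5 + 1) = sqrt(-4) = 2*I)
J(o, s) = 5 + s (J(o, s) = 1*s + 5 = s + 5 = 5 + s)
C(b) = 1/(1 + b)
(J(-22, 16) - 48)*C(E(4, -3)) = ((5 + 16) - 48)/(1 + 2*I) = (21 - 48)*((1 - 2*I)/5) = -27*(1 - 2*I)/5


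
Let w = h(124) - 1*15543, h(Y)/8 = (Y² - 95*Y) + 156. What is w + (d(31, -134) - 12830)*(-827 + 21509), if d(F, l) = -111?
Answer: -267631289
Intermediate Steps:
h(Y) = 1248 - 760*Y + 8*Y² (h(Y) = 8*((Y² - 95*Y) + 156) = 8*(156 + Y² - 95*Y) = 1248 - 760*Y + 8*Y²)
w = 14473 (w = (1248 - 760*124 + 8*124²) - 1*15543 = (1248 - 94240 + 8*15376) - 15543 = (1248 - 94240 + 123008) - 15543 = 30016 - 15543 = 14473)
w + (d(31, -134) - 12830)*(-827 + 21509) = 14473 + (-111 - 12830)*(-827 + 21509) = 14473 - 12941*20682 = 14473 - 267645762 = -267631289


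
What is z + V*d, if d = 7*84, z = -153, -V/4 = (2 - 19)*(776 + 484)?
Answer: 50379687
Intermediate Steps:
V = 85680 (V = -4*(2 - 19)*(776 + 484) = -(-68)*1260 = -4*(-21420) = 85680)
d = 588
z + V*d = -153 + 85680*588 = -153 + 50379840 = 50379687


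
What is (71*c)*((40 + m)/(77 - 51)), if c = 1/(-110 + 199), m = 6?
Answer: 1633/1157 ≈ 1.4114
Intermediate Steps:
c = 1/89 ≈ 0.011236
(71*c)*((40 + m)/(77 - 51)) = (71*(1/89))*((40 + 6)/(77 - 51)) = 71*(46/26)/89 = 71*(46*(1/26))/89 = (71/89)*(23/13) = 1633/1157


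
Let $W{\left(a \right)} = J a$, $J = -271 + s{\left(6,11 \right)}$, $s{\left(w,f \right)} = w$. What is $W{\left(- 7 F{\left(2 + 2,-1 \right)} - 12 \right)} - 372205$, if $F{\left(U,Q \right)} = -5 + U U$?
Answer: $-348620$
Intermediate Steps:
$F{\left(U,Q \right)} = -5 + U^{2}$
$J = -265$ ($J = -271 + 6 = -265$)
$W{\left(a \right)} = - 265 a$
$W{\left(- 7 F{\left(2 + 2,-1 \right)} - 12 \right)} - 372205 = - 265 \left(- 7 \left(-5 + \left(2 + 2\right)^{2}\right) - 12\right) - 372205 = - 265 \left(- 7 \left(-5 + 4^{2}\right) - 12\right) - 372205 = - 265 \left(- 7 \left(-5 + 16\right) - 12\right) - 372205 = - 265 \left(\left(-7\right) 11 - 12\right) - 372205 = - 265 \left(-77 - 12\right) - 372205 = \left(-265\right) \left(-89\right) - 372205 = 23585 - 372205 = -348620$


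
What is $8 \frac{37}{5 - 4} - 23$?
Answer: $273$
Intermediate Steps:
$8 \frac{37}{5 - 4} - 23 = 8 \cdot \frac{37}{1} - 23 = 8 \cdot 37 \cdot 1 - 23 = 8 \cdot 37 - 23 = 296 - 23 = 273$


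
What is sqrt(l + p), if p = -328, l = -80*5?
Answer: 2*I*sqrt(182) ≈ 26.981*I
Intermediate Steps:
l = -400
sqrt(l + p) = sqrt(-400 - 328) = sqrt(-728) = 2*I*sqrt(182)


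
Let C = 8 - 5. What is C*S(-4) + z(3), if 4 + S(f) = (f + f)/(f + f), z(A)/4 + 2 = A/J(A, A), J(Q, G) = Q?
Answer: -13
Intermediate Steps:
z(A) = -4 (z(A) = -8 + 4*(A/A) = -8 + 4*1 = -8 + 4 = -4)
C = 3
S(f) = -3 (S(f) = -4 + (f + f)/(f + f) = -4 + (2*f)/((2*f)) = -4 + (2*f)*(1/(2*f)) = -4 + 1 = -3)
C*S(-4) + z(3) = 3*(-3) - 4 = -9 - 4 = -13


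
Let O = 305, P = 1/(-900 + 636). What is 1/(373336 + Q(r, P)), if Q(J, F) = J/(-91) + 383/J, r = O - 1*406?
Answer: 9191/3431306524 ≈ 2.6786e-6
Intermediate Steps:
P = -1/264 (P = 1/(-264) = -1/264 ≈ -0.0037879)
r = -101 (r = 305 - 1*406 = 305 - 406 = -101)
Q(J, F) = 383/J - J/91 (Q(J, F) = J*(-1/91) + 383/J = -J/91 + 383/J = 383/J - J/91)
1/(373336 + Q(r, P)) = 1/(373336 + (383/(-101) - 1/91*(-101))) = 1/(373336 + (383*(-1/101) + 101/91)) = 1/(373336 + (-383/101 + 101/91)) = 1/(373336 - 24652/9191) = 1/(3431306524/9191) = 9191/3431306524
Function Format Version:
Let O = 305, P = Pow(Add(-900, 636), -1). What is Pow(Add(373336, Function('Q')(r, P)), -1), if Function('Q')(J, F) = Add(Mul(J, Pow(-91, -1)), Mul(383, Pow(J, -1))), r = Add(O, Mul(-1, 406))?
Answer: Rational(9191, 3431306524) ≈ 2.6786e-6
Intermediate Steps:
P = Rational(-1, 264) (P = Pow(-264, -1) = Rational(-1, 264) ≈ -0.0037879)
r = -101 (r = Add(305, Mul(-1, 406)) = Add(305, -406) = -101)
Function('Q')(J, F) = Add(Mul(383, Pow(J, -1)), Mul(Rational(-1, 91), J)) (Function('Q')(J, F) = Add(Mul(J, Rational(-1, 91)), Mul(383, Pow(J, -1))) = Add(Mul(Rational(-1, 91), J), Mul(383, Pow(J, -1))) = Add(Mul(383, Pow(J, -1)), Mul(Rational(-1, 91), J)))
Pow(Add(373336, Function('Q')(r, P)), -1) = Pow(Add(373336, Add(Mul(383, Pow(-101, -1)), Mul(Rational(-1, 91), -101))), -1) = Pow(Add(373336, Add(Mul(383, Rational(-1, 101)), Rational(101, 91))), -1) = Pow(Add(373336, Add(Rational(-383, 101), Rational(101, 91))), -1) = Pow(Add(373336, Rational(-24652, 9191)), -1) = Pow(Rational(3431306524, 9191), -1) = Rational(9191, 3431306524)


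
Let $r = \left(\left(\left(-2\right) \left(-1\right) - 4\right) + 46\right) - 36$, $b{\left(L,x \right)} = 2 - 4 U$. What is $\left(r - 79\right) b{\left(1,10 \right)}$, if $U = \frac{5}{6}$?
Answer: $\frac{284}{3} \approx 94.667$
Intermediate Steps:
$U = \frac{5}{6}$ ($U = 5 \cdot \frac{1}{6} = \frac{5}{6} \approx 0.83333$)
$b{\left(L,x \right)} = - \frac{4}{3}$ ($b{\left(L,x \right)} = 2 - \frac{10}{3} = - \frac{4}{3}$)
$r = 8$ ($r = \left(\left(2 - 4\right) + 46\right) - 36 = \left(-2 + 46\right) - 36 = 44 - 36 = 8$)
$\left(r - 79\right) b{\left(1,10 \right)} = \left(8 - 79\right) \left(- \frac{4}{3}\right) = \left(-71\right) \left(- \frac{4}{3}\right) = \frac{284}{3}$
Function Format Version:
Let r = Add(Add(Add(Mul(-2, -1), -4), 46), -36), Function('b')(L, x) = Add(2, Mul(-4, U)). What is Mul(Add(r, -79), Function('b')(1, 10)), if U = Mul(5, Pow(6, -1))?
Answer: Rational(284, 3) ≈ 94.667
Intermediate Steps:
U = Rational(5, 6) (U = Mul(5, Rational(1, 6)) = Rational(5, 6) ≈ 0.83333)
Function('b')(L, x) = Rational(-4, 3) (Function('b')(L, x) = Add(2, Mul(-4, Rational(5, 6))) = Add(2, Rational(-10, 3)) = Rational(-4, 3))
r = 8 (r = Add(Add(Add(2, -4), 46), -36) = Add(Add(-2, 46), -36) = Add(44, -36) = 8)
Mul(Add(r, -79), Function('b')(1, 10)) = Mul(Add(8, -79), Rational(-4, 3)) = Mul(-71, Rational(-4, 3)) = Rational(284, 3)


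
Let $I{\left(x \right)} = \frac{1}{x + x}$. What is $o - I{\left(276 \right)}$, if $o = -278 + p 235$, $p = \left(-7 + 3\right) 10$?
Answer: $- \frac{5342257}{552} \approx -9678.0$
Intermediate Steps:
$p = -40$ ($p = \left(-4\right) 10 = -40$)
$I{\left(x \right)} = \frac{1}{2 x}$
$o = -9678$ ($o = -278 - 9400 = -9678$)
$o - I{\left(276 \right)} = -9678 - \frac{1}{2 \cdot 276} = -9678 - \frac{1}{2} \cdot \frac{1}{276} = -9678 - \frac{1}{552} = - \frac{5342257}{552}$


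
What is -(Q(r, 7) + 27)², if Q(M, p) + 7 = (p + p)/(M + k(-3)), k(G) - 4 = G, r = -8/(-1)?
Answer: -37636/81 ≈ -464.64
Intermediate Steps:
r = 8 (r = -8*(-1) = 8)
k(G) = 4 + G
Q(M, p) = -7 + 2*p/(1 + M) (Q(M, p) = -7 + (p + p)/(M + (4 - 3)) = -7 + (2*p)/(M + 1) = -7 + (2*p)/(1 + M) = -7 + 2*p/(1 + M))
-(Q(r, 7) + 27)² = -((-7 - 7*8 + 2*7)/(1 + 8) + 27)² = -((-7 - 56 + 14)/9 + 27)² = -((⅑)*(-49) + 27)² = -(-49/9 + 27)² = -(194/9)² = -1*37636/81 = -37636/81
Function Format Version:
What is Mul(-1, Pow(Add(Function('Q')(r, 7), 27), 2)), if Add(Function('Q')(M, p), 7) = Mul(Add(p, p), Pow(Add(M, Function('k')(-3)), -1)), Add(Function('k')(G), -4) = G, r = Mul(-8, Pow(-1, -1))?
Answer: Rational(-37636, 81) ≈ -464.64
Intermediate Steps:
r = 8 (r = Mul(-8, -1) = 8)
Function('k')(G) = Add(4, G)
Function('Q')(M, p) = Add(-7, Mul(2, p, Pow(Add(1, M), -1))) (Function('Q')(M, p) = Add(-7, Mul(Add(p, p), Pow(Add(M, Add(4, -3)), -1))) = Add(-7, Mul(Mul(2, p), Pow(Add(M, 1), -1))) = Add(-7, Mul(Mul(2, p), Pow(Add(1, M), -1))) = Add(-7, Mul(2, p, Pow(Add(1, M), -1))))
Mul(-1, Pow(Add(Function('Q')(r, 7), 27), 2)) = Mul(-1, Pow(Add(Mul(Pow(Add(1, 8), -1), Add(-7, Mul(-7, 8), Mul(2, 7))), 27), 2)) = Mul(-1, Pow(Add(Mul(Pow(9, -1), Add(-7, -56, 14)), 27), 2)) = Mul(-1, Pow(Add(Mul(Rational(1, 9), -49), 27), 2)) = Mul(-1, Pow(Add(Rational(-49, 9), 27), 2)) = Mul(-1, Pow(Rational(194, 9), 2)) = Mul(-1, Rational(37636, 81)) = Rational(-37636, 81)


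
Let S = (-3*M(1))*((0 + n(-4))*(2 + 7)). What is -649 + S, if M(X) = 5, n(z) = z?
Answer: -109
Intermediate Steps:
S = 540 (S = (-3*5)*((0 - 4)*(2 + 7)) = -(-60)*9 = -15*(-36) = 540)
-649 + S = -649 + 540 = -109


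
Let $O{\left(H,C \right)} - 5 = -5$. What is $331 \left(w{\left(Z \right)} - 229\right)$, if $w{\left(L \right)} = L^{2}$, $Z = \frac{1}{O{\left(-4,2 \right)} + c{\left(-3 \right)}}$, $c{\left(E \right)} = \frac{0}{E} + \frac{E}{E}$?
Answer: $-75468$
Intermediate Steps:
$O{\left(H,C \right)} = 0$ ($O{\left(H,C \right)} = 5 - 5 = 0$)
$c{\left(E \right)} = 1$ ($c{\left(E \right)} = 0 + 1 = 1$)
$Z = 1$ ($Z = \frac{1}{0 + 1} = 1^{-1} = 1$)
$331 \left(w{\left(Z \right)} - 229\right) = 331 \left(1^{2} - 229\right) = 331 \left(1 - 229\right) = 331 \left(-228\right) = -75468$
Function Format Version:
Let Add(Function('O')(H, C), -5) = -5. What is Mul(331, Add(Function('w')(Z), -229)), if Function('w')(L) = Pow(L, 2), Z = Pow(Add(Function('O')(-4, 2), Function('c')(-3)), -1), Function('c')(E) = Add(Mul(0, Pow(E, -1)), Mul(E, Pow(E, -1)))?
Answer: -75468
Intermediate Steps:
Function('O')(H, C) = 0 (Function('O')(H, C) = Add(5, -5) = 0)
Function('c')(E) = 1 (Function('c')(E) = Add(0, 1) = 1)
Z = 1 (Z = Pow(Add(0, 1), -1) = Pow(1, -1) = 1)
Mul(331, Add(Function('w')(Z), -229)) = Mul(331, Add(Pow(1, 2), -229)) = Mul(331, Add(1, -229)) = Mul(331, -228) = -75468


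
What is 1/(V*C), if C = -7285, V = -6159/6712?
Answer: 6712/44868315 ≈ 0.00014959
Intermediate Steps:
V = -6159/6712 (V = -6159*1/6712 = -6159/6712 ≈ -0.91761)
1/(V*C) = 1/(-6159/6712*(-7285)) = -6712/6159*(-1/7285) = 6712/44868315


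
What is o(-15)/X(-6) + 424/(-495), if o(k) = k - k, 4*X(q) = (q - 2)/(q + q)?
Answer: -424/495 ≈ -0.85657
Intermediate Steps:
X(q) = (-2 + q)/(8*q) (X(q) = ((q - 2)/(q + q))/4 = ((-2 + q)/((2*q)))/4 = ((-2 + q)*(1/(2*q)))/4 = ((-2 + q)/(2*q))/4 = (-2 + q)/(8*q))
o(k) = 0
o(-15)/X(-6) + 424/(-495) = 0/(((1/8)*(-2 - 6)/(-6))) + 424/(-495) = 0/(((1/8)*(-1/6)*(-8))) + 424*(-1/495) = 0/(1/6) - 424/495 = 0*6 - 424/495 = 0 - 424/495 = -424/495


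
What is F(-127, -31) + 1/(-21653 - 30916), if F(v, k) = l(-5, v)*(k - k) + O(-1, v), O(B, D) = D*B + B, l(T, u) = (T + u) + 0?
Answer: 6623693/52569 ≈ 126.00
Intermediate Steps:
l(T, u) = T + u
O(B, D) = B + B*D (O(B, D) = B*D + B = B + B*D)
F(v, k) = -1 - v (F(v, k) = (-5 + v)*(k - k) - (1 + v) = (-5 + v)*0 + (-1 - v) = 0 + (-1 - v) = -1 - v)
F(-127, -31) + 1/(-21653 - 30916) = (-1 - 1*(-127)) + 1/(-21653 - 30916) = (-1 + 127) + 1/(-52569) = 126 - 1/52569 = 6623693/52569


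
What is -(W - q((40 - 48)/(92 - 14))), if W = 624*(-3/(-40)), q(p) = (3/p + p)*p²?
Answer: -13972226/296595 ≈ -47.109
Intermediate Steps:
q(p) = p²*(p + 3/p) (q(p) = (p + 3/p)*p² = p²*(p + 3/p))
W = 234/5 (W = 624*(-3*(-1/40)) = 624*(3/40) = 234/5 ≈ 46.800)
-(W - q((40 - 48)/(92 - 14))) = -(234/5 - (40 - 48)/(92 - 14)*(3 + ((40 - 48)/(92 - 14))²)) = -(234/5 - (-8/78)*(3 + (-8/78)²)) = -(234/5 - (-8*1/78)*(3 + (-8*1/78)²)) = -(234/5 - (-4)*(3 + (-4/39)²)/39) = -(234/5 - (-4)*(3 + 16/1521)/39) = -(234/5 - (-4)*4579/(39*1521)) = -(234/5 - 1*(-18316/59319)) = -(234/5 + 18316/59319) = -1*13972226/296595 = -13972226/296595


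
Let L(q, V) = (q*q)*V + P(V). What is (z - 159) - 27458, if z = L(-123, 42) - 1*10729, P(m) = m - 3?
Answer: 597111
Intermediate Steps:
P(m) = -3 + m
L(q, V) = -3 + V + V*q² (L(q, V) = (q*q)*V + (-3 + V) = q²*V + (-3 + V) = V*q² + (-3 + V) = -3 + V + V*q²)
z = 624728 (z = (-3 + 42 + 42*(-123)²) - 1*10729 = (-3 + 42 + 42*15129) - 10729 = (-3 + 42 + 635418) - 10729 = 635457 - 10729 = 624728)
(z - 159) - 27458 = (624728 - 159) - 27458 = 624569 - 27458 = 597111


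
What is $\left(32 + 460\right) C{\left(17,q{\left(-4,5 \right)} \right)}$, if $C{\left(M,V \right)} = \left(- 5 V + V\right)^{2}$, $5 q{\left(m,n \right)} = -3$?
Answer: $\frac{70848}{25} \approx 2833.9$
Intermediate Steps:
$q{\left(m,n \right)} = - \frac{3}{5}$ ($q{\left(m,n \right)} = \frac{1}{5} \left(-3\right) = - \frac{3}{5}$)
$C{\left(M,V \right)} = 16 V^{2}$ ($C{\left(M,V \right)} = \left(- 4 V\right)^{2} = 16 V^{2}$)
$\left(32 + 460\right) C{\left(17,q{\left(-4,5 \right)} \right)} = \left(32 + 460\right) 16 \left(- \frac{3}{5}\right)^{2} = 492 \cdot 16 \cdot \frac{9}{25} = 492 \cdot \frac{144}{25} = \frac{70848}{25}$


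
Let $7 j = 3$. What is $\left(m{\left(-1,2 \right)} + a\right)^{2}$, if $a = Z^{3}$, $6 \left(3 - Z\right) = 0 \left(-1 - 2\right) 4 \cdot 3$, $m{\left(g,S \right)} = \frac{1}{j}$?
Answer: $\frac{7744}{9} \approx 860.44$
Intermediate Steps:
$j = \frac{3}{7}$ ($j = \frac{1}{7} \cdot 3 = \frac{3}{7} \approx 0.42857$)
$m{\left(g,S \right)} = \frac{7}{3}$ ($m{\left(g,S \right)} = \frac{1}{\frac{3}{7}} = \frac{7}{3}$)
$Z = 3$ ($Z = 3 - \frac{0 \left(-1 - 2\right) 4 \cdot 3}{6} = 3 - \frac{0 \left(-3\right) 4 \cdot 3}{6} = 3 - \frac{0 \cdot 4 \cdot 3}{6} = 3 - \frac{0 \cdot 3}{6} = 3 - 0 = 3 + 0 = 3$)
$a = 27$ ($a = 3^{3} = 27$)
$\left(m{\left(-1,2 \right)} + a\right)^{2} = \left(\frac{7}{3} + 27\right)^{2} = \left(\frac{88}{3}\right)^{2} = \frac{7744}{9}$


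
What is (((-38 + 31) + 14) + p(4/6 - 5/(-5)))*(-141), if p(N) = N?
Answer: -1222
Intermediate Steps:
(((-38 + 31) + 14) + p(4/6 - 5/(-5)))*(-141) = (((-38 + 31) + 14) + (4/6 - 5/(-5)))*(-141) = ((-7 + 14) + (4*(⅙) - 5*(-⅕)))*(-141) = (7 + (⅔ + 1))*(-141) = (7 + 5/3)*(-141) = (26/3)*(-141) = -1222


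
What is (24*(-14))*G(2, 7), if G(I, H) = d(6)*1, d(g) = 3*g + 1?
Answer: -6384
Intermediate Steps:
d(g) = 1 + 3*g
G(I, H) = 19 (G(I, H) = (1 + 3*6)*1 = (1 + 18)*1 = 19*1 = 19)
(24*(-14))*G(2, 7) = (24*(-14))*19 = -336*19 = -6384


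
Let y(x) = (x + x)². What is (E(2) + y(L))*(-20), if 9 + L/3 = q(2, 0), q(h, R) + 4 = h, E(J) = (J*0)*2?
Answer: -87120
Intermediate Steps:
E(J) = 0 (E(J) = 0*2 = 0)
q(h, R) = -4 + h
L = -33 (L = -27 + 3*(-4 + 2) = -27 + 3*(-2) = -27 - 6 = -33)
y(x) = 4*x² (y(x) = (2*x)² = 4*x²)
(E(2) + y(L))*(-20) = (0 + 4*(-33)²)*(-20) = (0 + 4*1089)*(-20) = (0 + 4356)*(-20) = 4356*(-20) = -87120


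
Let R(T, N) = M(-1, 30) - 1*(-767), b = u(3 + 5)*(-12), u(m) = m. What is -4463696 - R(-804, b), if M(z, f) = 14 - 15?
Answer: -4464462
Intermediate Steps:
M(z, f) = -1
b = -96 (b = (3 + 5)*(-12) = 8*(-12) = -96)
R(T, N) = 766 (R(T, N) = -1 - 1*(-767) = -1 + 767 = 766)
-4463696 - R(-804, b) = -4463696 - 1*766 = -4463696 - 766 = -4464462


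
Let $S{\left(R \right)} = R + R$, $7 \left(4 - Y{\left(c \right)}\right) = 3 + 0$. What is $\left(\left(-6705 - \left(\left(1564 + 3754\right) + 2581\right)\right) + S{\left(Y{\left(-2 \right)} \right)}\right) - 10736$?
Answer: $- \frac{177330}{7} \approx -25333.0$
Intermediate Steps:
$Y{\left(c \right)} = \frac{25}{7}$ ($Y{\left(c \right)} = 4 - \frac{3 + 0}{7} = 4 - \frac{3}{7} = \frac{25}{7}$)
$S{\left(R \right)} = 2 R$
$\left(\left(-6705 - \left(\left(1564 + 3754\right) + 2581\right)\right) + S{\left(Y{\left(-2 \right)} \right)}\right) - 10736 = \left(\left(-6705 - \left(\left(1564 + 3754\right) + 2581\right)\right) + 2 \cdot \frac{25}{7}\right) - 10736 = \left(\left(-6705 - \left(5318 + 2581\right)\right) + \frac{50}{7}\right) - 10736 = \left(\left(-6705 - 7899\right) + \frac{50}{7}\right) - 10736 = \left(-14604 + \frac{50}{7}\right) - 10736 = - \frac{102178}{7} - 10736 = - \frac{177330}{7}$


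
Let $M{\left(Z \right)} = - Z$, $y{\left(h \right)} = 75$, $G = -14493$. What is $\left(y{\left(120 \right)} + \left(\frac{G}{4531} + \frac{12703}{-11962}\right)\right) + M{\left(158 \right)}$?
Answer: $- \frac{4729507785}{54199822} \approx -87.261$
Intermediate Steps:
$\left(y{\left(120 \right)} + \left(\frac{G}{4531} + \frac{12703}{-11962}\right)\right) + M{\left(158 \right)} = \left(75 + \left(- \frac{14493}{4531} + \frac{12703}{-11962}\right)\right) - 158 = \left(75 + \left(\left(-14493\right) \frac{1}{4531} + 12703 \left(- \frac{1}{11962}\right)\right)\right) - 158 = \left(75 - \frac{230922559}{54199822}\right) - 158 = \frac{3834064091}{54199822} - 158 = - \frac{4729507785}{54199822}$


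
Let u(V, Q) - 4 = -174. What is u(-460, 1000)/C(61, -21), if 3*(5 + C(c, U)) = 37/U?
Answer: 5355/176 ≈ 30.426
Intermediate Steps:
C(c, U) = -5 + 37/(3*U) (C(c, U) = -5 + (37/U)/3 = -5 + 37/(3*U))
u(V, Q) = -170 (u(V, Q) = 4 - 174 = -170)
u(-460, 1000)/C(61, -21) = -170/(-5 + (37/3)/(-21)) = -170/(-5 + (37/3)*(-1/21)) = -170/(-5 - 37/63) = -170/(-352/63) = -170*(-63/352) = 5355/176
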